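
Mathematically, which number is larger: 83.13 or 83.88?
83.88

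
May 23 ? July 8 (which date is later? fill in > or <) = <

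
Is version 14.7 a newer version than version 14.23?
No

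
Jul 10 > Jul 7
True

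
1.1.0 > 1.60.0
False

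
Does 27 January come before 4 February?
Yes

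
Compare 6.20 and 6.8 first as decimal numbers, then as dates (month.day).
As decimals: 6.20 < 6.8. As dates: 6/20 is later than 6/8 (day 20 > day 8).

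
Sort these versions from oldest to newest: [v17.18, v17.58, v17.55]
[v17.18, v17.55, v17.58]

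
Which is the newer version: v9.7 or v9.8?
v9.8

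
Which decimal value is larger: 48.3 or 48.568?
48.568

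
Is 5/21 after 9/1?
No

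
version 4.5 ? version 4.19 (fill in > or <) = <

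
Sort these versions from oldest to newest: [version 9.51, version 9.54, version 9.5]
[version 9.5, version 9.51, version 9.54]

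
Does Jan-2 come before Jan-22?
Yes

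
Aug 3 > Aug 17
False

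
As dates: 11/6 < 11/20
True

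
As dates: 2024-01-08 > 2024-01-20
False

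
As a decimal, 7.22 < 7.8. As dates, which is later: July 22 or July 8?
July 22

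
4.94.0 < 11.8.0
True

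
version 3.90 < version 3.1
False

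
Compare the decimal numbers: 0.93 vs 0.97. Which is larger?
0.97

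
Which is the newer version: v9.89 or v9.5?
v9.89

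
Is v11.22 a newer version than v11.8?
Yes. Version numbers are compared segment by segment as integers, not as decimals: minor version 22 > 8, so v11.22 > v11.8 (even though the decimal 11.22 < 11.8).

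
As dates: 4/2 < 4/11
True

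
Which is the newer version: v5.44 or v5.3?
v5.44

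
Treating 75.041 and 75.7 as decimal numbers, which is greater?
75.7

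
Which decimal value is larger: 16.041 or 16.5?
16.5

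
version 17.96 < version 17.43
False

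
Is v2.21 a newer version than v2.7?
Yes. Version numbers are compared segment by segment as integers, not as decimals: minor version 21 > 7, so v2.21 > v2.7 (even though the decimal 2.21 < 2.7).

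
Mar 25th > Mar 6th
True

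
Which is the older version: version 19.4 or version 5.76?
version 5.76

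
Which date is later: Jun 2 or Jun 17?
Jun 17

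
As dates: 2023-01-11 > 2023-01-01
True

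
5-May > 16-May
False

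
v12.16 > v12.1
True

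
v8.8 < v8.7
False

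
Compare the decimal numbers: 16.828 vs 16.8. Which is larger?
16.828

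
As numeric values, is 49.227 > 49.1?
True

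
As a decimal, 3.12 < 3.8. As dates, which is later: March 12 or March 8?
March 12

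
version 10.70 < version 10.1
False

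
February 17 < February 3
False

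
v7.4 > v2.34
True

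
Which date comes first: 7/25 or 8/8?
7/25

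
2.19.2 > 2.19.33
False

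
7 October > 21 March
True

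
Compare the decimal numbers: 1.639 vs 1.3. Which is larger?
1.639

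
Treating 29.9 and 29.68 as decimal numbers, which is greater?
29.9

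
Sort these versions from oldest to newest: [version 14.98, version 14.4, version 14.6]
[version 14.4, version 14.6, version 14.98]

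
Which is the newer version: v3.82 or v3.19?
v3.82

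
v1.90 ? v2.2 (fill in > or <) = <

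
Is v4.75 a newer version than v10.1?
No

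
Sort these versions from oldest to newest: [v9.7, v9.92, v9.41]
[v9.7, v9.41, v9.92]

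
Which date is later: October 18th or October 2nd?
October 18th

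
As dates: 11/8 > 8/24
True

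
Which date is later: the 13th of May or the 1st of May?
the 13th of May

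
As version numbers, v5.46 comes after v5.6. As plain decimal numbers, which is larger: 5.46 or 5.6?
5.6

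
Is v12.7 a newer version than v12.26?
No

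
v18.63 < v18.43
False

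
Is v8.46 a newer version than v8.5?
Yes. Version numbers are compared segment by segment as integers, not as decimals: minor version 46 > 5, so v8.46 > v8.5 (even though the decimal 8.46 < 8.5).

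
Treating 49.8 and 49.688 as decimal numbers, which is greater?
49.8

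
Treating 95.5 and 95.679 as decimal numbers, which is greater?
95.679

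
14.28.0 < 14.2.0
False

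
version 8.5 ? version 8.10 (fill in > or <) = <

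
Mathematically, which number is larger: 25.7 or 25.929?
25.929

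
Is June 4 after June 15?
No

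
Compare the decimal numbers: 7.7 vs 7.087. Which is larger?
7.7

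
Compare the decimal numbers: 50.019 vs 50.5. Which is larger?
50.5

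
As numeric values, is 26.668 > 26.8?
False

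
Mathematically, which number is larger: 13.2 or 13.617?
13.617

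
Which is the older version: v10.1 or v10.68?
v10.1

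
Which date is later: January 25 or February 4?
February 4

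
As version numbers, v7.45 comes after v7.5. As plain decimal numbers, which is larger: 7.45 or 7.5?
7.5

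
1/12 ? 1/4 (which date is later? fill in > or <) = >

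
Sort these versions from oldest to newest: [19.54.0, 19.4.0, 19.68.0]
[19.4.0, 19.54.0, 19.68.0]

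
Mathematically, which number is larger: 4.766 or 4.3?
4.766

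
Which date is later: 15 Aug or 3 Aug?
15 Aug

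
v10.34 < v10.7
False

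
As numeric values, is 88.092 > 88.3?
False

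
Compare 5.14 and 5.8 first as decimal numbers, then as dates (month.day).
As decimals: 5.14 < 5.8. As dates: 5/14 is later than 5/8 (day 14 > day 8).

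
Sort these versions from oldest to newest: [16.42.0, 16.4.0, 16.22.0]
[16.4.0, 16.22.0, 16.42.0]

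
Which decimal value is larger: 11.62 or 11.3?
11.62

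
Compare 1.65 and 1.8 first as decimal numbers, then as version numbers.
As decimals: 1.65 < 1.8. As versions: v1.65 > v1.8 (minor version 65 > 8).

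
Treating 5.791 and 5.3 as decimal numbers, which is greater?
5.791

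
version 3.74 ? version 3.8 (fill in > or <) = >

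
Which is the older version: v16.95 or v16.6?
v16.6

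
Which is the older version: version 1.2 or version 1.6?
version 1.2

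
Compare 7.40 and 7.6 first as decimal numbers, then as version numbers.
As decimals: 7.40 < 7.6. As versions: v7.40 > v7.6 (minor version 40 > 6).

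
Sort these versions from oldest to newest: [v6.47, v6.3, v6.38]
[v6.3, v6.38, v6.47]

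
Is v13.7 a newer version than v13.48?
No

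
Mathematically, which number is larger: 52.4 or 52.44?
52.44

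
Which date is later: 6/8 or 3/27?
6/8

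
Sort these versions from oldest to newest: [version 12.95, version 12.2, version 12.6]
[version 12.2, version 12.6, version 12.95]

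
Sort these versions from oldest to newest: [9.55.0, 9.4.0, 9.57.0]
[9.4.0, 9.55.0, 9.57.0]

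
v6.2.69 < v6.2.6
False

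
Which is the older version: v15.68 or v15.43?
v15.43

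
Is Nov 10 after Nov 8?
Yes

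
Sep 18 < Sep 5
False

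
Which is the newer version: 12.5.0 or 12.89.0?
12.89.0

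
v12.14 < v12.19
True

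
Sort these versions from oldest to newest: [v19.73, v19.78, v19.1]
[v19.1, v19.73, v19.78]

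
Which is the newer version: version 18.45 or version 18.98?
version 18.98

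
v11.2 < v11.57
True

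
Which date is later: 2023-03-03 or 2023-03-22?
2023-03-22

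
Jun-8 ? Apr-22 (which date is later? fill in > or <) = >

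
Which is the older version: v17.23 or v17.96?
v17.23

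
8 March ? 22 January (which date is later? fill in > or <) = >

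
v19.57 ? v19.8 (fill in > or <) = >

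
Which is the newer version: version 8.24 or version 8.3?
version 8.24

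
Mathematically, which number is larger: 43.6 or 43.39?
43.6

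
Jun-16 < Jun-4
False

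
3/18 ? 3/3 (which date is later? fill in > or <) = >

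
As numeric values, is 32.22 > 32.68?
False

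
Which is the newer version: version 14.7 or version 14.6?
version 14.7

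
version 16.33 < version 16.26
False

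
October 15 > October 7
True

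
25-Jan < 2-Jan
False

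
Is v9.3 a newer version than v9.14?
No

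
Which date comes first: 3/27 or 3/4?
3/4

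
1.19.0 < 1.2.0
False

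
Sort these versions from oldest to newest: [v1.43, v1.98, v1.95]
[v1.43, v1.95, v1.98]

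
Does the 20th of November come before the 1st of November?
No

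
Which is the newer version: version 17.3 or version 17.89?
version 17.89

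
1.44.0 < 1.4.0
False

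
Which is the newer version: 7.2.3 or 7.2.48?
7.2.48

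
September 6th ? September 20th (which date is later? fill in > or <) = <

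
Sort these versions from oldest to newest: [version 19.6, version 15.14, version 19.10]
[version 15.14, version 19.6, version 19.10]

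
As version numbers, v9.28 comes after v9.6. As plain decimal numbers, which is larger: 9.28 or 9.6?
9.6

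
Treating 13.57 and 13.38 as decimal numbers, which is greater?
13.57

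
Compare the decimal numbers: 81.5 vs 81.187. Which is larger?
81.5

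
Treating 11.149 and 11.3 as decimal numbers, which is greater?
11.3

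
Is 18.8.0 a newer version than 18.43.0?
No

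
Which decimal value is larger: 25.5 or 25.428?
25.5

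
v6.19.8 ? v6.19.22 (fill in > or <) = <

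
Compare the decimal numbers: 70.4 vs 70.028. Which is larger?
70.4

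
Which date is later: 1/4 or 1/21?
1/21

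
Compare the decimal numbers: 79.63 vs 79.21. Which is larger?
79.63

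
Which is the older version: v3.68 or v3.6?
v3.6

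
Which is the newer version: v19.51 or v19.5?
v19.51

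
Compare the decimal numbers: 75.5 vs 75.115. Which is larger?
75.5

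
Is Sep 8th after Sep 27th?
No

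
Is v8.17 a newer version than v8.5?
Yes. Version numbers are compared segment by segment as integers, not as decimals: minor version 17 > 5, so v8.17 > v8.5 (even though the decimal 8.17 < 8.5).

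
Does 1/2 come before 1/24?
Yes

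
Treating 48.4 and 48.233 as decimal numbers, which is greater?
48.4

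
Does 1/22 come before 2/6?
Yes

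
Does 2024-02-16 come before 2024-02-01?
No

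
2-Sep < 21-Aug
False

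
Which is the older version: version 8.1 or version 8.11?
version 8.1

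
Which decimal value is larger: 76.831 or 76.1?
76.831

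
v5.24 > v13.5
False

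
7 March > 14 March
False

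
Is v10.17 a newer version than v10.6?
Yes. Version numbers are compared segment by segment as integers, not as decimals: minor version 17 > 6, so v10.17 > v10.6 (even though the decimal 10.17 < 10.6).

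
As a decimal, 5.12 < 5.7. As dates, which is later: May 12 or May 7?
May 12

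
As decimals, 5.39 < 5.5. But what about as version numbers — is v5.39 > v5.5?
True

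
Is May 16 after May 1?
Yes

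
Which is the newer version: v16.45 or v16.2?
v16.45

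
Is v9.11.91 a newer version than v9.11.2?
Yes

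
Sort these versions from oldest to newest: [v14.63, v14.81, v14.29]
[v14.29, v14.63, v14.81]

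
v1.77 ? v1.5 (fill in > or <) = >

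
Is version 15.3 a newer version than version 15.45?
No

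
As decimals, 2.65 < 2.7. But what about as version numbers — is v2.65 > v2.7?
True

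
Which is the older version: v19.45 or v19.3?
v19.3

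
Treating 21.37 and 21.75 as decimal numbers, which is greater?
21.75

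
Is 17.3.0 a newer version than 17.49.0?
No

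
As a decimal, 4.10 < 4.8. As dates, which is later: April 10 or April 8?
April 10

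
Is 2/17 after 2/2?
Yes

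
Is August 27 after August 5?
Yes. Day 27 comes after day 5 in August — this is a date comparison, not a decimal one (the decimal 8.27 would be smaller than 8.5).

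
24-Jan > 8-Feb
False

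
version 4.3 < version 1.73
False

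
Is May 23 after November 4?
No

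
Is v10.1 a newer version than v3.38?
Yes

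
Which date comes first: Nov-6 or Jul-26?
Jul-26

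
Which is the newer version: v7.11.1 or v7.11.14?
v7.11.14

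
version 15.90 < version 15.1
False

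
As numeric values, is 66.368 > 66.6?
False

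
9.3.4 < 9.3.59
True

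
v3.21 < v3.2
False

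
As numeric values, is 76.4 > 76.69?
False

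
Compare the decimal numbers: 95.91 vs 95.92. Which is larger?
95.92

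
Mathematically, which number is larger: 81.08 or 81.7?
81.7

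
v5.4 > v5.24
False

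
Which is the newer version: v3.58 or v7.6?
v7.6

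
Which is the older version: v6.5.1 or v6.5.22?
v6.5.1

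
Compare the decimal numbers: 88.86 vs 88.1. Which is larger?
88.86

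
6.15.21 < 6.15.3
False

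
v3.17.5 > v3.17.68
False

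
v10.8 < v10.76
True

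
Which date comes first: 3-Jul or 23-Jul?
3-Jul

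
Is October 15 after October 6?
Yes. Day 15 comes after day 6 in October — this is a date comparison, not a decimal one (the decimal 10.15 would be smaller than 10.6).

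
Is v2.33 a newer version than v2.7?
Yes. Version numbers are compared segment by segment as integers, not as decimals: minor version 33 > 7, so v2.33 > v2.7 (even though the decimal 2.33 < 2.7).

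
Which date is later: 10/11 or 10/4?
10/11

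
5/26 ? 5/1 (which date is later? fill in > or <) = >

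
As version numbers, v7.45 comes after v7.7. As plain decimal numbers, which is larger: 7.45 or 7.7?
7.7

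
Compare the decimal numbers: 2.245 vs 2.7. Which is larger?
2.7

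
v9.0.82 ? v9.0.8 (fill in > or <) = >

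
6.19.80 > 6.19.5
True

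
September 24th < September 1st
False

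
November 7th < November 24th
True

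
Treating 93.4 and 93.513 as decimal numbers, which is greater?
93.513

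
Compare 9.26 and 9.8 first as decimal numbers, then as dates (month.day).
As decimals: 9.26 < 9.8. As dates: 9/26 is later than 9/8 (day 26 > day 8).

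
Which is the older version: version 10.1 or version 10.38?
version 10.1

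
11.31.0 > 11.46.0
False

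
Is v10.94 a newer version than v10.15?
Yes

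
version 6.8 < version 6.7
False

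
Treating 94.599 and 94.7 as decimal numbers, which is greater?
94.7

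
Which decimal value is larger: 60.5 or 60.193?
60.5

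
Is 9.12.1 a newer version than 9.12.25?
No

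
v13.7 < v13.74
True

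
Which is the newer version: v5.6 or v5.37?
v5.37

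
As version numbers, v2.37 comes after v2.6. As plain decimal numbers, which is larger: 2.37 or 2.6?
2.6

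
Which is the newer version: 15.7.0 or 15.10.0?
15.10.0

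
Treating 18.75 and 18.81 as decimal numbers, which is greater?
18.81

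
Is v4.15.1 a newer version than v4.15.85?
No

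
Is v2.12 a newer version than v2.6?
Yes. Version numbers are compared segment by segment as integers, not as decimals: minor version 12 > 6, so v2.12 > v2.6 (even though the decimal 2.12 < 2.6).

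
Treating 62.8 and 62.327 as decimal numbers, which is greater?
62.8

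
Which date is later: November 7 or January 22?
November 7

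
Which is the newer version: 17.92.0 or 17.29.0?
17.92.0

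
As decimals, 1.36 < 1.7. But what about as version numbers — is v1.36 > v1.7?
True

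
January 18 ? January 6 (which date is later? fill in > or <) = >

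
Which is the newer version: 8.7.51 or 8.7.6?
8.7.51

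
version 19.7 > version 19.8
False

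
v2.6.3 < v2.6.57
True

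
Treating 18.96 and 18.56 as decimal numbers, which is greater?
18.96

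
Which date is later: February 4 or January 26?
February 4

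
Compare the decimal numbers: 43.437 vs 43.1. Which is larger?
43.437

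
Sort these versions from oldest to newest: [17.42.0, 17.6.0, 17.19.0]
[17.6.0, 17.19.0, 17.42.0]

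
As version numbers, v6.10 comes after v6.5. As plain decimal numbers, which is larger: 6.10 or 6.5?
6.5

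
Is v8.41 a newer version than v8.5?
Yes. Version numbers are compared segment by segment as integers, not as decimals: minor version 41 > 5, so v8.41 > v8.5 (even though the decimal 8.41 < 8.5).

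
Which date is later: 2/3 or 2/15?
2/15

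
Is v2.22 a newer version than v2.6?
Yes. Version numbers are compared segment by segment as integers, not as decimals: minor version 22 > 6, so v2.22 > v2.6 (even though the decimal 2.22 < 2.6).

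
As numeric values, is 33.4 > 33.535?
False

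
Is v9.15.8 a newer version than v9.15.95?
No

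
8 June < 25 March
False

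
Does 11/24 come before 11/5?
No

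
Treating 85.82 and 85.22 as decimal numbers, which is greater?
85.82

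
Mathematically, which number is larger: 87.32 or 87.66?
87.66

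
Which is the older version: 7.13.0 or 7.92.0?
7.13.0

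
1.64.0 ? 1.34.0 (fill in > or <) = >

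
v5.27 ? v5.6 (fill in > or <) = >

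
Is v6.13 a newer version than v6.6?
Yes. Version numbers are compared segment by segment as integers, not as decimals: minor version 13 > 6, so v6.13 > v6.6 (even though the decimal 6.13 < 6.6).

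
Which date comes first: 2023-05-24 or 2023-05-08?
2023-05-08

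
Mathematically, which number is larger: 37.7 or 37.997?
37.997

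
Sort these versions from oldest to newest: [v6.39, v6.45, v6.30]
[v6.30, v6.39, v6.45]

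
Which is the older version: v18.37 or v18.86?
v18.37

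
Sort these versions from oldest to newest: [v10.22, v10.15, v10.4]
[v10.4, v10.15, v10.22]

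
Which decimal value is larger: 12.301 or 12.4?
12.4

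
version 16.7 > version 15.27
True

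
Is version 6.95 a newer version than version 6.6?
Yes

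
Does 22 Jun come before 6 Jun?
No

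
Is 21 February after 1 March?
No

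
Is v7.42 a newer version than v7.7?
Yes. Version numbers are compared segment by segment as integers, not as decimals: minor version 42 > 7, so v7.42 > v7.7 (even though the decimal 7.42 < 7.7).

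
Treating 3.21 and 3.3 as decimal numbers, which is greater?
3.3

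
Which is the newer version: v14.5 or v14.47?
v14.47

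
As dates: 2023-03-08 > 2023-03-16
False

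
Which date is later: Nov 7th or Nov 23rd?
Nov 23rd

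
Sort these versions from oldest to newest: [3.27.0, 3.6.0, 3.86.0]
[3.6.0, 3.27.0, 3.86.0]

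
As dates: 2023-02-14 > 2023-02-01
True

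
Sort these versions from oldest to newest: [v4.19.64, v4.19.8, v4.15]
[v4.15, v4.19.8, v4.19.64]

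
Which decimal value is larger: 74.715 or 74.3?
74.715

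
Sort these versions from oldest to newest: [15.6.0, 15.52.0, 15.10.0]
[15.6.0, 15.10.0, 15.52.0]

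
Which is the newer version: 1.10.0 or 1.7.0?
1.10.0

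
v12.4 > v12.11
False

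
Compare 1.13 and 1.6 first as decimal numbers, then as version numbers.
As decimals: 1.13 < 1.6. As versions: v1.13 > v1.6 (minor version 13 > 6).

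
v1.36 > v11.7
False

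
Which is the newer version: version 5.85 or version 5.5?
version 5.85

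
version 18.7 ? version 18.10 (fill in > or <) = <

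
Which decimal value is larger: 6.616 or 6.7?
6.7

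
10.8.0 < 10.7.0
False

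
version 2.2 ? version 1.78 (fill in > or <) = >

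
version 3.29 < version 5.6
True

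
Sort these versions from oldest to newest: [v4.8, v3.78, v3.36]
[v3.36, v3.78, v4.8]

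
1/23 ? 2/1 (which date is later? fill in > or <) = <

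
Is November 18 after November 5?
Yes. Day 18 comes after day 5 in November — this is a date comparison, not a decimal one (the decimal 11.18 would be smaller than 11.5).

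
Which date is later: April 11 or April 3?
April 11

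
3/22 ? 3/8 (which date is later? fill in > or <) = >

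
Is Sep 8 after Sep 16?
No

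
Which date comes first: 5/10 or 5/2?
5/2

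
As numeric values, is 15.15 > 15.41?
False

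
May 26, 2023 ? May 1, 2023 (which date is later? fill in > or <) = >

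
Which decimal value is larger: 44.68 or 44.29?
44.68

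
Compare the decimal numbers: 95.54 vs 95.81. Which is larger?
95.81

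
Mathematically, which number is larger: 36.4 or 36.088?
36.4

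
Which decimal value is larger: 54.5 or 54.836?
54.836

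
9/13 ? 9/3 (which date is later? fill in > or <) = >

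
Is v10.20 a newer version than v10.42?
No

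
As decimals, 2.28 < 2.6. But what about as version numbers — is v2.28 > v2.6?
True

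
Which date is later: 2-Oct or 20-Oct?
20-Oct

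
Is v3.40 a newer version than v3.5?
Yes. Version numbers are compared segment by segment as integers, not as decimals: minor version 40 > 5, so v3.40 > v3.5 (even though the decimal 3.40 < 3.5).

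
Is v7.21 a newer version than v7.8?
Yes. Version numbers are compared segment by segment as integers, not as decimals: minor version 21 > 8, so v7.21 > v7.8 (even though the decimal 7.21 < 7.8).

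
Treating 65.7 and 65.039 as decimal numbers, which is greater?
65.7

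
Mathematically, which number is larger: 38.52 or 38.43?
38.52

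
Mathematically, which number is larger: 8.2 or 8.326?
8.326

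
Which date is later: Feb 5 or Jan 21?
Feb 5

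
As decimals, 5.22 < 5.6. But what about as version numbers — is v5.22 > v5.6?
True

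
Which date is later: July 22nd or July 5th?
July 22nd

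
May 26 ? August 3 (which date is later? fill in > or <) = <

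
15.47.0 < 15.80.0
True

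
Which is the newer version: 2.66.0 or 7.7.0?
7.7.0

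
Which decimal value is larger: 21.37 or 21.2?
21.37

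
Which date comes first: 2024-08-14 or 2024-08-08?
2024-08-08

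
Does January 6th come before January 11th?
Yes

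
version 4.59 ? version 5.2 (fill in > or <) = <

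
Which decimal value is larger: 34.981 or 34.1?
34.981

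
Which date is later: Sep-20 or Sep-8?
Sep-20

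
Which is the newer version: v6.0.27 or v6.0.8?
v6.0.27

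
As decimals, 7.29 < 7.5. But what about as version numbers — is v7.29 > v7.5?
True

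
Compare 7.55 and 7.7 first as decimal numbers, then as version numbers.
As decimals: 7.55 < 7.7. As versions: v7.55 > v7.7 (minor version 55 > 7).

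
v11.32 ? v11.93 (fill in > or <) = <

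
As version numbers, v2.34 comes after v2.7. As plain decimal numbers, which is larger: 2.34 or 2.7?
2.7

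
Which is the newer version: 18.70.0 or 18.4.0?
18.70.0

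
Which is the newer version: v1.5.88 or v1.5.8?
v1.5.88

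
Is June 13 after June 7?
Yes. Day 13 comes after day 7 in June — this is a date comparison, not a decimal one (the decimal 6.13 would be smaller than 6.7).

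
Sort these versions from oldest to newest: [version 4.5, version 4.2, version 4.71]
[version 4.2, version 4.5, version 4.71]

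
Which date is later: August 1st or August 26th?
August 26th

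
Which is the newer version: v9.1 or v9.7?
v9.7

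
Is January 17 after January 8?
Yes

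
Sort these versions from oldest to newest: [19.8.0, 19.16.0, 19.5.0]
[19.5.0, 19.8.0, 19.16.0]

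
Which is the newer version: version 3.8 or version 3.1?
version 3.8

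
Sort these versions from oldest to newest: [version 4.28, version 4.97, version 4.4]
[version 4.4, version 4.28, version 4.97]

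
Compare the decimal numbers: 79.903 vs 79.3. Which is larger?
79.903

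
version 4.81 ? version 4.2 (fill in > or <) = >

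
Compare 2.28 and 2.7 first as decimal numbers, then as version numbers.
As decimals: 2.28 < 2.7. As versions: v2.28 > v2.7 (minor version 28 > 7).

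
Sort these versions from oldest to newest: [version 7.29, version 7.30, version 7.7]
[version 7.7, version 7.29, version 7.30]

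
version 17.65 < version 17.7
False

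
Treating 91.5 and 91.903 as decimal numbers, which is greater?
91.903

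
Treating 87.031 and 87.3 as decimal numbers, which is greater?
87.3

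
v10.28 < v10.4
False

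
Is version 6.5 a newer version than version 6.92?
No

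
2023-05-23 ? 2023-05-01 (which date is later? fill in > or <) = >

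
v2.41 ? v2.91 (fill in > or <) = <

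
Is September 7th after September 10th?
No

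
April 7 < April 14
True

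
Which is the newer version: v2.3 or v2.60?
v2.60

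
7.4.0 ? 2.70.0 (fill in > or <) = >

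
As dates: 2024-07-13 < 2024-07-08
False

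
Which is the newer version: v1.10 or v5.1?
v5.1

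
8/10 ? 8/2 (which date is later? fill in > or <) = >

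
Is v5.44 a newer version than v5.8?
Yes. Version numbers are compared segment by segment as integers, not as decimals: minor version 44 > 8, so v5.44 > v5.8 (even though the decimal 5.44 < 5.8).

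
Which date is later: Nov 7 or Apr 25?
Nov 7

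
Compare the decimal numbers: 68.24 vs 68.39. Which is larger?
68.39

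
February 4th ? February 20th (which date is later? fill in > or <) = <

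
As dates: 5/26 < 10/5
True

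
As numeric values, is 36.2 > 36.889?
False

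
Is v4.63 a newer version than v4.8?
Yes. Version numbers are compared segment by segment as integers, not as decimals: minor version 63 > 8, so v4.63 > v4.8 (even though the decimal 4.63 < 4.8).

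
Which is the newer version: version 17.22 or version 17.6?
version 17.22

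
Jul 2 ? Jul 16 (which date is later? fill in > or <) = <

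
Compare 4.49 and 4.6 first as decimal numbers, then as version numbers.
As decimals: 4.49 < 4.6. As versions: v4.49 > v4.6 (minor version 49 > 6).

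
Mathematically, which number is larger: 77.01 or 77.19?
77.19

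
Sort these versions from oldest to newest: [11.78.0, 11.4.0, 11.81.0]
[11.4.0, 11.78.0, 11.81.0]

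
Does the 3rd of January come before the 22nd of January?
Yes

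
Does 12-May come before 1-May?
No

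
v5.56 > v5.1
True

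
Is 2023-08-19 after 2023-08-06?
Yes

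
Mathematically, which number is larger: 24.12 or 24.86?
24.86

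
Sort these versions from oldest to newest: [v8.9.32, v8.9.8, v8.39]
[v8.9.8, v8.9.32, v8.39]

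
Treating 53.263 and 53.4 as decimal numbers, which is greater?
53.4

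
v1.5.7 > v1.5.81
False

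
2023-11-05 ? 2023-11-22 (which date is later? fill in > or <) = <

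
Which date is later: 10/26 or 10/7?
10/26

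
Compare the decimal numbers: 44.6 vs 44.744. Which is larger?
44.744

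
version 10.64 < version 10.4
False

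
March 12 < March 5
False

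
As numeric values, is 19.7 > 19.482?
True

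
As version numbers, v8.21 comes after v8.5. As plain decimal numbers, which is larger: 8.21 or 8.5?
8.5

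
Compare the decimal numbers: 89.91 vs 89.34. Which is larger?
89.91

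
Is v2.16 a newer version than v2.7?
Yes. Version numbers are compared segment by segment as integers, not as decimals: minor version 16 > 7, so v2.16 > v2.7 (even though the decimal 2.16 < 2.7).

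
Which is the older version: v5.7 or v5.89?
v5.7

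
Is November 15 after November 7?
Yes. Day 15 comes after day 7 in November — this is a date comparison, not a decimal one (the decimal 11.15 would be smaller than 11.7).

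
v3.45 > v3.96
False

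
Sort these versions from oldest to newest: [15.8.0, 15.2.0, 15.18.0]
[15.2.0, 15.8.0, 15.18.0]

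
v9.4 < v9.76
True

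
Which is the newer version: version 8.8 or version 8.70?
version 8.70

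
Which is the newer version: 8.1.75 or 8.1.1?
8.1.75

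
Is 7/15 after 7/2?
Yes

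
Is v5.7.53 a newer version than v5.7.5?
Yes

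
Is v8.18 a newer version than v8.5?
Yes. Version numbers are compared segment by segment as integers, not as decimals: minor version 18 > 5, so v8.18 > v8.5 (even though the decimal 8.18 < 8.5).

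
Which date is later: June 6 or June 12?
June 12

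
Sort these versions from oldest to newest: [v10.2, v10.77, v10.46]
[v10.2, v10.46, v10.77]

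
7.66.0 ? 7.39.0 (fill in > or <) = >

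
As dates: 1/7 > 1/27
False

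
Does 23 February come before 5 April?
Yes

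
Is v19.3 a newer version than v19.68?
No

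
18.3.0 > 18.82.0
False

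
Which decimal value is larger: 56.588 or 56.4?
56.588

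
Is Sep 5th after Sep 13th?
No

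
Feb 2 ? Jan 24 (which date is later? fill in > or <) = >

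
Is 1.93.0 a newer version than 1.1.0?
Yes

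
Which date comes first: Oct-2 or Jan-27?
Jan-27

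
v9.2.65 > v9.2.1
True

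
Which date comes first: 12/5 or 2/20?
2/20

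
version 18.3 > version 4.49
True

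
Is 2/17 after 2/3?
Yes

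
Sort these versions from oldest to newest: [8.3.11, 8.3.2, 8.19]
[8.3.2, 8.3.11, 8.19]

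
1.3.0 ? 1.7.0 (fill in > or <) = <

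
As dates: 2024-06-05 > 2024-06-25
False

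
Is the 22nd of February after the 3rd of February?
Yes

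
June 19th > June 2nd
True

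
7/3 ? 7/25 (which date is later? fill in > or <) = <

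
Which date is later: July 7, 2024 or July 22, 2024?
July 22, 2024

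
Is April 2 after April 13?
No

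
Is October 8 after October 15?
No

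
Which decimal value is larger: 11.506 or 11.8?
11.8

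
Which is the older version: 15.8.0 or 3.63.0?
3.63.0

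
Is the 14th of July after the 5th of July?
Yes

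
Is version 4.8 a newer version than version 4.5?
Yes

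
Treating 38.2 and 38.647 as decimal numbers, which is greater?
38.647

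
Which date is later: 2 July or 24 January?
2 July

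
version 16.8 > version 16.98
False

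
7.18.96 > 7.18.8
True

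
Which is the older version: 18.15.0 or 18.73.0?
18.15.0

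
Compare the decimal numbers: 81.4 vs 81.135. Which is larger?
81.4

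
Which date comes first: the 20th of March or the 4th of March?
the 4th of March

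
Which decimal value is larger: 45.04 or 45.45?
45.45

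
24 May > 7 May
True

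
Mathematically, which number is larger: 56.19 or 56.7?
56.7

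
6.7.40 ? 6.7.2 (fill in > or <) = >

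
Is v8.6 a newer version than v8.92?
No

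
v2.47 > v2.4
True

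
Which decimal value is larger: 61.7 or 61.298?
61.7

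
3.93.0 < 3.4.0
False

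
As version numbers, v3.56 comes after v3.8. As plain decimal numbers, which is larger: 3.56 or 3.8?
3.8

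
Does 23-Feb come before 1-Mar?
Yes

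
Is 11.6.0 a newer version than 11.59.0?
No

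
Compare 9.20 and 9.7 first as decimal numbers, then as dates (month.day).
As decimals: 9.20 < 9.7. As dates: 9/20 is later than 9/7 (day 20 > day 7).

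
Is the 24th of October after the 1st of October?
Yes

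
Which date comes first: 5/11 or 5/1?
5/1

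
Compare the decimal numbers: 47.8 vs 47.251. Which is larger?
47.8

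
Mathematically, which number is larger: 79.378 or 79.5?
79.5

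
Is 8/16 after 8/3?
Yes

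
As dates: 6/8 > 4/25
True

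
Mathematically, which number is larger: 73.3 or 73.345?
73.345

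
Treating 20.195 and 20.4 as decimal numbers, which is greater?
20.4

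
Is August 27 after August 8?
Yes. Day 27 comes after day 8 in August — this is a date comparison, not a decimal one (the decimal 8.27 would be smaller than 8.8).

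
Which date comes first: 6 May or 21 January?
21 January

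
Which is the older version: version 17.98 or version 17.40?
version 17.40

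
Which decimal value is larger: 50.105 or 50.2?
50.2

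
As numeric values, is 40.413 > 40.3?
True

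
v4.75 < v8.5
True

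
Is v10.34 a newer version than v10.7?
Yes. Version numbers are compared segment by segment as integers, not as decimals: minor version 34 > 7, so v10.34 > v10.7 (even though the decimal 10.34 < 10.7).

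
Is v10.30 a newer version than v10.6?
Yes. Version numbers are compared segment by segment as integers, not as decimals: minor version 30 > 6, so v10.30 > v10.6 (even though the decimal 10.30 < 10.6).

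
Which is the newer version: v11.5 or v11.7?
v11.7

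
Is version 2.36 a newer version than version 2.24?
Yes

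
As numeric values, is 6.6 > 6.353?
True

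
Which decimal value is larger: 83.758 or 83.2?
83.758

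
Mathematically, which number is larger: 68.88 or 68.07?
68.88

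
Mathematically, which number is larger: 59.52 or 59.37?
59.52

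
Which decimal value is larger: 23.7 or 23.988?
23.988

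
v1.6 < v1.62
True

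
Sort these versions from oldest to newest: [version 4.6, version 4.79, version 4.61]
[version 4.6, version 4.61, version 4.79]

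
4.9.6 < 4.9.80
True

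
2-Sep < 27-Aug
False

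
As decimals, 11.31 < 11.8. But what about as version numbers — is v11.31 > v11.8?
True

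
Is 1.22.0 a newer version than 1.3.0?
Yes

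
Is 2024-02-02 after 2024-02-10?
No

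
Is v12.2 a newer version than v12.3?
No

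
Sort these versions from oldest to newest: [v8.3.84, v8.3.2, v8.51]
[v8.3.2, v8.3.84, v8.51]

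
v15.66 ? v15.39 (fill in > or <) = >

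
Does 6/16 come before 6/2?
No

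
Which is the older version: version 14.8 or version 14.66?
version 14.8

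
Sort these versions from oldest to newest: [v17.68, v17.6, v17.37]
[v17.6, v17.37, v17.68]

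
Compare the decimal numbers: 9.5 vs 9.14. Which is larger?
9.5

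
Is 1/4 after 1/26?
No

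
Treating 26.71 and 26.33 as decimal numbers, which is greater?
26.71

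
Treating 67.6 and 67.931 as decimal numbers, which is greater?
67.931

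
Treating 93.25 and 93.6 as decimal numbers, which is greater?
93.6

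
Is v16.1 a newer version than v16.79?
No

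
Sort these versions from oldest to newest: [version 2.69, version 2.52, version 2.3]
[version 2.3, version 2.52, version 2.69]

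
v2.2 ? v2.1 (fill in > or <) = >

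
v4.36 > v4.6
True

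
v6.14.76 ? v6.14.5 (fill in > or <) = >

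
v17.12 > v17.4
True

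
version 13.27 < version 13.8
False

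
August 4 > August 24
False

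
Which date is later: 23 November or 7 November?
23 November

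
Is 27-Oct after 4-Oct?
Yes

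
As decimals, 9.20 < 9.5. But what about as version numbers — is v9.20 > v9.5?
True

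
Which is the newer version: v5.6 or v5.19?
v5.19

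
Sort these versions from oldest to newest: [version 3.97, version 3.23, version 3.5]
[version 3.5, version 3.23, version 3.97]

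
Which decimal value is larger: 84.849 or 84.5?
84.849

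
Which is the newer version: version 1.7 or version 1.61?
version 1.61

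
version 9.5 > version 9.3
True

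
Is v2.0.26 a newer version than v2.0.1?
Yes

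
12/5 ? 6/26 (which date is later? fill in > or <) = >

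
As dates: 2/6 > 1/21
True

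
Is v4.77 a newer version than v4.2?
Yes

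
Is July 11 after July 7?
Yes. Day 11 comes after day 7 in July — this is a date comparison, not a decimal one (the decimal 7.11 would be smaller than 7.7).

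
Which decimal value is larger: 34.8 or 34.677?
34.8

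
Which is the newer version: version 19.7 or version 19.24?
version 19.24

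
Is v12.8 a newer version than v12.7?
Yes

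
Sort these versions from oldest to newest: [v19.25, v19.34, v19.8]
[v19.8, v19.25, v19.34]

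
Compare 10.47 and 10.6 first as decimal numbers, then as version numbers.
As decimals: 10.47 < 10.6. As versions: v10.47 > v10.6 (minor version 47 > 6).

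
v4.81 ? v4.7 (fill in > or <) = >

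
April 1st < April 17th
True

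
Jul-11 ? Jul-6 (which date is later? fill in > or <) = >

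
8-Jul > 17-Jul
False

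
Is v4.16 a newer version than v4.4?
Yes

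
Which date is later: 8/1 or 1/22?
8/1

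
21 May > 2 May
True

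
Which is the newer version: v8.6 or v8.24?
v8.24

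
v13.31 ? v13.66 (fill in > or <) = <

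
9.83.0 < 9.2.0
False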